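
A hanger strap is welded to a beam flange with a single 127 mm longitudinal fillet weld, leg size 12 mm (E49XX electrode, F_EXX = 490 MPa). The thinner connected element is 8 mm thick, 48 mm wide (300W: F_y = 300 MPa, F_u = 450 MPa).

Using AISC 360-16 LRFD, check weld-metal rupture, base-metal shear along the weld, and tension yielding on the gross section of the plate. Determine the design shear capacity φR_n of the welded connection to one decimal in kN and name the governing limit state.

Weld metal: throat = 0.707×12 = 8.484 mm, L = 127 mm. φR_n = 0.75 × 0.6 × 490 × 8.484 × 127 = 237.6 kN.
Base metal shear (8 mm plate): yield φR_n = 1.0×0.6×300×8×127 = 182.9 kN; rupture φR_n = 0.75×0.6×450×8×127 = 205.7 kN; take 182.9 kN (yield).
Tension yield (gross): A_g = 48×8 = 384 mm². φR_n = 0.90 × 300 × 384 = 103.7 kN.
Governing: min(237.6, 182.9, 103.7) = 103.7 kN → gross-section yield.

103.7 kN (gross-section yield governs)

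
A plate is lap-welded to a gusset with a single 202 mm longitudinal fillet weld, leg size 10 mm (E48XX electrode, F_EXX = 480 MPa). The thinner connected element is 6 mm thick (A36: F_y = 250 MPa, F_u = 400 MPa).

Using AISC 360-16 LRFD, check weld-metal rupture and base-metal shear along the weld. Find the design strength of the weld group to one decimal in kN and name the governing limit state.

181.8 kN (base-metal shear governs)

Weld metal: throat = 0.707×10 = 7.07 mm, L = 202 mm. φR_n = 0.75 × 0.6 × 480 × 7.07 × 202 = 308.5 kN.
Base metal shear (6 mm plate): yield φR_n = 1.0×0.6×250×6×202 = 181.8 kN; rupture φR_n = 0.75×0.6×400×6×202 = 218.2 kN; take 181.8 kN (yield).
Governing: min(308.5, 181.8) = 181.8 kN → base-metal shear.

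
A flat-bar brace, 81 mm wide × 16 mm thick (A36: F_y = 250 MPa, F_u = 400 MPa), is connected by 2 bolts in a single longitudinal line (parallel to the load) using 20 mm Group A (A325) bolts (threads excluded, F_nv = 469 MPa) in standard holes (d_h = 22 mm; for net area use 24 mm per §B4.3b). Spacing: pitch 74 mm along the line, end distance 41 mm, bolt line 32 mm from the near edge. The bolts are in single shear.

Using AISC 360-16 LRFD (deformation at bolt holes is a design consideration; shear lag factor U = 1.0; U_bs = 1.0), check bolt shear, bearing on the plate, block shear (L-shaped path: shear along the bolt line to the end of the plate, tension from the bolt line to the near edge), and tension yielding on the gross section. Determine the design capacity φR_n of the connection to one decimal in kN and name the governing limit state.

221.0 kN (bolt shear governs)

Bolt shear: A_b = π(20)²/4 = 314.16 mm². φR_n = 0.75 × 469 × 314.16 × 2 × 1 = 221.0 kN.
Bearing (16 mm plate, F_u = 400 MPa): end bolts L_c = 41 − 22/2 = 30, R_n = min(1.2×30×16×400, 2.4×20×16×400) = 230.4 kN/bolt; interior L_c = 74 − 22 = 52, R_n = 307.2 kN/bolt. φR_n = 0.75 × (1×230.4 + 1×307.2) = 403.2 kN.
Block shear: shear path 1×[41+1×74] = 1×115 mm, A_gv = 1840, A_nv = 1×(115 − 1.5×24)×16 = 1264 mm²; tension to near edge: (32 − 0.5×24)×16 = 320 mm². R_n = min(0.6×400×1264, 0.6×250×1840) + 1.0×400×320 = min(303.36, 276) + 128 = 404 kN. φR_n = 0.75 × 404 = 303.0 kN.
Tension yield (gross): A_g = 81×16 = 1296 mm². φR_n = 0.90 × 250 × 1296 = 291.6 kN.
Governing: min(221.0, 403.2, 303.0, 291.6) = 221.0 kN → bolt shear.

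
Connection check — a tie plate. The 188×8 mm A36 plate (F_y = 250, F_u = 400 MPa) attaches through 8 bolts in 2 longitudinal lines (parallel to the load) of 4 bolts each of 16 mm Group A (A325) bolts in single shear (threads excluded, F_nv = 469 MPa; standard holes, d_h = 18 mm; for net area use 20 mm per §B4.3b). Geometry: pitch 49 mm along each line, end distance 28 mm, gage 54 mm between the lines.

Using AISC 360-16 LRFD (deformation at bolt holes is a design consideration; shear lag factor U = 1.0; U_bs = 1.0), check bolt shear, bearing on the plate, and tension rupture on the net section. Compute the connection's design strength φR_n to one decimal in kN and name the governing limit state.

Bolt shear: A_b = π(16)²/4 = 201.06 mm². φR_n = 0.75 × 469 × 201.06 × 8 × 1 = 565.8 kN.
Bearing (8 mm plate, F_u = 400 MPa): end bolts L_c = 28 − 18/2 = 19, R_n = min(1.2×19×8×400, 2.4×16×8×400) = 72.96 kN/bolt; interior L_c = 49 − 18 = 31, R_n = 119.04 kN/bolt. φR_n = 0.75 × (2×72.96 + 6×119.04) = 645.1 kN.
Tension rupture (net): A_n = (188 − 2×20)×8 = 1184 mm² (U = 1.0, A_e = A_n). φR_n = 0.75 × 400 × 1184 = 355.2 kN.
Governing: min(565.8, 645.1, 355.2) = 355.2 kN → net-section rupture.

355.2 kN (net-section rupture governs)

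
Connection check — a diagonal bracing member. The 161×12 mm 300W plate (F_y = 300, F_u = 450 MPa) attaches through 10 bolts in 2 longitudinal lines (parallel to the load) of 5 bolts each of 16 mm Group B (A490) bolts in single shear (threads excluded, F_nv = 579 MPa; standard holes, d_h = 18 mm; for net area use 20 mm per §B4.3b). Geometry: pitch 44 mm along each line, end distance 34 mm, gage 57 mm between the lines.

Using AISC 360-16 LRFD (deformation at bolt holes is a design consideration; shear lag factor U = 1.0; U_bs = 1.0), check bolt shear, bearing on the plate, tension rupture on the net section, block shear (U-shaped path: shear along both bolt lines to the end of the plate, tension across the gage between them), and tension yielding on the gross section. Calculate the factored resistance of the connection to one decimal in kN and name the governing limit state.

490.1 kN (net-section rupture governs)

Bolt shear: A_b = π(16)²/4 = 201.06 mm². φR_n = 0.75 × 579 × 201.06 × 10 × 1 = 873.1 kN.
Bearing (12 mm plate, F_u = 450 MPa): end bolts L_c = 34 − 18/2 = 25, R_n = min(1.2×25×12×450, 2.4×16×12×450) = 162 kN/bolt; interior L_c = 44 − 18 = 26, R_n = 168.48 kN/bolt. φR_n = 0.75 × (2×162 + 8×168.48) = 1253.9 kN.
Tension rupture (net): A_n = (161 − 2×20)×12 = 1452 mm² (U = 1.0, A_e = A_n). φR_n = 0.75 × 450 × 1452 = 490.1 kN.
Block shear: shear path 2×[34+4×44] = 2×210 mm, A_gv = 5040, A_nv = 2×(210 − 4.5×20)×12 = 2880 mm²; tension across gage: (57 − 1×20)×12 = 444 mm². R_n = min(0.6×450×2880, 0.6×300×5040) + 1.0×450×444 = min(777.6, 907.2) + 199.8 = 977.4 kN. φR_n = 0.75 × 977.4 = 733.1 kN.
Tension yield (gross): A_g = 161×12 = 1932 mm². φR_n = 0.90 × 300 × 1932 = 521.6 kN.
Governing: min(873.1, 1253.9, 490.1, 733.1, 521.6) = 490.1 kN → net-section rupture.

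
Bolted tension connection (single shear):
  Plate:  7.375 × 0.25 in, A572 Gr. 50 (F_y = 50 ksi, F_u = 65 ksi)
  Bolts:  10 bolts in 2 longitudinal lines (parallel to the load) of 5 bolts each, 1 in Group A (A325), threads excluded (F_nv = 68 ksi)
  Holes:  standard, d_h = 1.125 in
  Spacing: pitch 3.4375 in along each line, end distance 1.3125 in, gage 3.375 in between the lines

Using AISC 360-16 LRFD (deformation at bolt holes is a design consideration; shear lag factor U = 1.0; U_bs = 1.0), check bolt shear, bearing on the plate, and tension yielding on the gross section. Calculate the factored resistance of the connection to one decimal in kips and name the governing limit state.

Bolt shear: A_b = π(1)²/4 = 0.7854 in². φR_n = 0.75 × 68 × 0.7854 × 10 × 1 = 400.6 kips.
Bearing (0.25 in plate, F_u = 65 ksi): end bolts L_c = 1.3125 − 1.125/2 = 0.75, R_n = min(1.2×0.75×0.25×65, 2.4×1×0.25×65) = 14.625 kips/bolt; interior L_c = 3.4375 − 1.125 = 2.3125, R_n = 39 kips/bolt. φR_n = 0.75 × (2×14.625 + 8×39) = 255.9 kips.
Tension yield (gross): A_g = 7.375×0.25 = 1.8438 in². φR_n = 0.90 × 50 × 1.8438 = 83.0 kips.
Governing: min(400.6, 255.9, 83.0) = 83.0 kips → gross-section yield.

83.0 kips (gross-section yield governs)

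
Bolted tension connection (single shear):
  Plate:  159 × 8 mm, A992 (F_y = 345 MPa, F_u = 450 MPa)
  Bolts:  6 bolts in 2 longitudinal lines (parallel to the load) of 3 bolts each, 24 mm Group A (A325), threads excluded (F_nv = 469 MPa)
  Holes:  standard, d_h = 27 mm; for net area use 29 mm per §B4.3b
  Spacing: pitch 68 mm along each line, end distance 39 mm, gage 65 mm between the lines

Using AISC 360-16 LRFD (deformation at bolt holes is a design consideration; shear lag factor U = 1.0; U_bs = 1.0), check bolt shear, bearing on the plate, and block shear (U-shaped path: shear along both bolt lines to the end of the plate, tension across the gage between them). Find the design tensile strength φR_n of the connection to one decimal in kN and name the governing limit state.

429.3 kN (block shear governs)

Bolt shear: A_b = π(24)²/4 = 452.39 mm². φR_n = 0.75 × 469 × 452.39 × 6 × 1 = 954.8 kN.
Bearing (8 mm plate, F_u = 450 MPa): end bolts L_c = 39 − 27/2 = 25.5, R_n = min(1.2×25.5×8×450, 2.4×24×8×450) = 110.16 kN/bolt; interior L_c = 68 − 27 = 41, R_n = 177.12 kN/bolt. φR_n = 0.75 × (2×110.16 + 4×177.12) = 696.6 kN.
Block shear: shear path 2×[39+2×68] = 2×175 mm, A_gv = 2800, A_nv = 2×(175 − 2.5×29)×8 = 1640 mm²; tension across gage: (65 − 1×29)×8 = 288 mm². R_n = min(0.6×450×1640, 0.6×345×2800) + 1.0×450×288 = min(442.8, 579.6) + 129.6 = 572.4 kN. φR_n = 0.75 × 572.4 = 429.3 kN.
Governing: min(954.8, 696.6, 429.3) = 429.3 kN → block shear.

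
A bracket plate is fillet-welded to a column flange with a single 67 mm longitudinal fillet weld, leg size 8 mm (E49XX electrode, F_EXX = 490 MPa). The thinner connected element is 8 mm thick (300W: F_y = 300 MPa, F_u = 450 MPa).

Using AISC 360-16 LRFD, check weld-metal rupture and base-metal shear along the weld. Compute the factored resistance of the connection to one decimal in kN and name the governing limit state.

83.6 kN (weld metal governs)

Weld metal: throat = 0.707×8 = 5.656 mm, L = 67 mm. φR_n = 0.75 × 0.6 × 490 × 5.656 × 67 = 83.6 kN.
Base metal shear (8 mm plate): yield φR_n = 1.0×0.6×300×8×67 = 96.5 kN; rupture φR_n = 0.75×0.6×450×8×67 = 108.5 kN; take 96.5 kN (yield).
Governing: min(83.6, 96.5) = 83.6 kN → weld metal.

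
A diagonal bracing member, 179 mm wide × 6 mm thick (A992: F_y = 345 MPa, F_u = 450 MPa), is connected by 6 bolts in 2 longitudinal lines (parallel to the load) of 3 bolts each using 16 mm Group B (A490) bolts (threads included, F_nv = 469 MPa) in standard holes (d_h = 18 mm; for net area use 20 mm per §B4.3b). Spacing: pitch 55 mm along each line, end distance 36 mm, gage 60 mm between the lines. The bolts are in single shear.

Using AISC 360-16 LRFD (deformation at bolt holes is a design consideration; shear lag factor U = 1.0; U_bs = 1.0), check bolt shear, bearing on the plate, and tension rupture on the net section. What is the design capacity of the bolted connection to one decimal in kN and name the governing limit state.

Bolt shear: A_b = π(16)²/4 = 201.06 mm². φR_n = 0.75 × 469 × 201.06 × 6 × 1 = 424.3 kN.
Bearing (6 mm plate, F_u = 450 MPa): end bolts L_c = 36 − 18/2 = 27, R_n = min(1.2×27×6×450, 2.4×16×6×450) = 87.48 kN/bolt; interior L_c = 55 − 18 = 37, R_n = 103.68 kN/bolt. φR_n = 0.75 × (2×87.48 + 4×103.68) = 442.3 kN.
Tension rupture (net): A_n = (179 − 2×20)×6 = 834 mm² (U = 1.0, A_e = A_n). φR_n = 0.75 × 450 × 834 = 281.5 kN.
Governing: min(424.3, 442.3, 281.5) = 281.5 kN → net-section rupture.

281.5 kN (net-section rupture governs)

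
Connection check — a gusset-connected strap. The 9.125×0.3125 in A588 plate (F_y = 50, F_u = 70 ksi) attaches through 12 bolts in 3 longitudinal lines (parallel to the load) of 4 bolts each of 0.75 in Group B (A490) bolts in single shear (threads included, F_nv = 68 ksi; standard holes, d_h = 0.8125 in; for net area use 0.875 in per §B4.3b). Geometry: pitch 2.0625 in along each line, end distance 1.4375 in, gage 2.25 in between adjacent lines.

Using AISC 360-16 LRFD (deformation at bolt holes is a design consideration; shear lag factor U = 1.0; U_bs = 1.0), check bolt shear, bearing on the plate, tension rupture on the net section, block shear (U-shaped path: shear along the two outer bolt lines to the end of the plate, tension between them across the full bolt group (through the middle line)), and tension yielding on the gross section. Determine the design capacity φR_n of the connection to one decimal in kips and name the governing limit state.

106.6 kips (net-section rupture governs)

Bolt shear: A_b = π(0.75)²/4 = 0.44179 in². φR_n = 0.75 × 68 × 0.44179 × 12 × 1 = 270.4 kips.
Bearing (0.3125 in plate, F_u = 70 ksi): end bolts L_c = 1.4375 − 0.8125/2 = 1.03125, R_n = min(1.2×1.03125×0.3125×70, 2.4×0.75×0.3125×70) = 27.07 kips/bolt; interior L_c = 2.0625 − 0.8125 = 1.25, R_n = 32.813 kips/bolt. φR_n = 0.75 × (3×27.07 + 9×32.813) = 282.4 kips.
Tension rupture (net): A_n = (9.125 − 3×0.875)×0.3125 = 2.0313 in² (U = 1.0, A_e = A_n). φR_n = 0.75 × 70 × 2.0313 = 106.6 kips.
Block shear: shear path 2×[1.4375+3×2.0625] = 2×7.625 in, A_gv = 4.7656, A_nv = 2×(7.625 − 3.5×0.875)×0.3125 = 2.8516 in²; tension across gage: (4.5 − 2×0.875)×0.3125 = 0.85938 in². R_n = min(0.6×70×2.8516, 0.6×50×4.7656) + 1.0×70×0.85938 = min(119.77, 142.97) + 60.157 = 179.93 kips. φR_n = 0.75 × 179.93 = 134.9 kips.
Tension yield (gross): A_g = 9.125×0.3125 = 2.8516 in². φR_n = 0.90 × 50 × 2.8516 = 128.3 kips.
Governing: min(270.4, 282.4, 106.6, 134.9, 128.3) = 106.6 kips → net-section rupture.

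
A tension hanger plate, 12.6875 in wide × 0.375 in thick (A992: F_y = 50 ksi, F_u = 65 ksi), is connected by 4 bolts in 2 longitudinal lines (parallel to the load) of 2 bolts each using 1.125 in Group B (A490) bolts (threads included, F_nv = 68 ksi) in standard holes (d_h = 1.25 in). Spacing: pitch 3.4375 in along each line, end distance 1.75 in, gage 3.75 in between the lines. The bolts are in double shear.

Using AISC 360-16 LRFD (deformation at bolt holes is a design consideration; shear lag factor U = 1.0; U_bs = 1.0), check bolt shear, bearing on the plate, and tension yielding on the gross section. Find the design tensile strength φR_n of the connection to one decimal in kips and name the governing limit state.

145.3 kips (bearing governs)

Bolt shear: A_b = π(1.125)²/4 = 0.99402 in². φR_n = 0.75 × 68 × 0.99402 × 4 × 2 = 405.6 kips.
Bearing (0.375 in plate, F_u = 65 ksi): end bolts L_c = 1.75 − 1.25/2 = 1.125, R_n = min(1.2×1.125×0.375×65, 2.4×1.125×0.375×65) = 32.906 kips/bolt; interior L_c = 3.4375 − 1.25 = 2.1875, R_n = 63.984 kips/bolt. φR_n = 0.75 × (2×32.906 + 2×63.984) = 145.3 kips.
Tension yield (gross): A_g = 12.6875×0.375 = 4.7578 in². φR_n = 0.90 × 50 × 4.7578 = 214.1 kips.
Governing: min(405.6, 145.3, 214.1) = 145.3 kips → bearing.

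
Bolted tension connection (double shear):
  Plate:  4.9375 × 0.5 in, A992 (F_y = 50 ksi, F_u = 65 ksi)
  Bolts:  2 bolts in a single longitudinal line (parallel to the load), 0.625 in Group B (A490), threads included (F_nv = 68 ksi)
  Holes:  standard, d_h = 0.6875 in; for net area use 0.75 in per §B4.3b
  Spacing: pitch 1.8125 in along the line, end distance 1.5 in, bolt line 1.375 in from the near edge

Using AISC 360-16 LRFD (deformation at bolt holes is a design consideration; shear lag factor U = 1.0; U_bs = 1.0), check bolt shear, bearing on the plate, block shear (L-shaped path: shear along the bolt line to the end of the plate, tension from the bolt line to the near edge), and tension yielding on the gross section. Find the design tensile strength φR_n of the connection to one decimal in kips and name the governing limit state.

Bolt shear: A_b = π(0.625)²/4 = 0.3068 in². φR_n = 0.75 × 68 × 0.3068 × 2 × 2 = 62.6 kips.
Bearing (0.5 in plate, F_u = 65 ksi): end bolts L_c = 1.5 − 0.6875/2 = 1.15625, R_n = min(1.2×1.15625×0.5×65, 2.4×0.625×0.5×65) = 45.094 kips/bolt; interior L_c = 1.8125 − 0.6875 = 1.125, R_n = 43.875 kips/bolt. φR_n = 0.75 × (1×45.094 + 1×43.875) = 66.7 kips.
Block shear: shear path 1×[1.5+1×1.8125] = 1×3.3125 in, A_gv = 1.6563, A_nv = 1×(3.3125 − 1.5×0.75)×0.5 = 1.0938 in²; tension to near edge: (1.375 − 0.5×0.75)×0.5 = 0.5 in². R_n = min(0.6×65×1.0938, 0.6×50×1.6563) + 1.0×65×0.5 = min(42.658, 49.689) + 32.5 = 75.158 kips. φR_n = 0.75 × 75.158 = 56.4 kips.
Tension yield (gross): A_g = 4.9375×0.5 = 2.4688 in². φR_n = 0.90 × 50 × 2.4688 = 111.1 kips.
Governing: min(62.6, 66.7, 56.4, 111.1) = 56.4 kips → block shear.

56.4 kips (block shear governs)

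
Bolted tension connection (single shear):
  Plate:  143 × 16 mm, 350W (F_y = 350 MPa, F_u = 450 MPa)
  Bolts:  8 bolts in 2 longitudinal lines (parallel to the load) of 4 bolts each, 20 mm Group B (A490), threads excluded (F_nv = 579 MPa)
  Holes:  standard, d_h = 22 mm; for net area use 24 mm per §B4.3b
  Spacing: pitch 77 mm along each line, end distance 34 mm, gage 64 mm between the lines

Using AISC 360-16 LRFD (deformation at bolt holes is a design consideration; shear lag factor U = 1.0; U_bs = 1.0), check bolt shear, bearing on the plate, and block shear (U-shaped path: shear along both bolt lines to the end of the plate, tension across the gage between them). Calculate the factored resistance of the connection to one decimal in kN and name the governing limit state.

1091.4 kN (bolt shear governs)

Bolt shear: A_b = π(20)²/4 = 314.16 mm². φR_n = 0.75 × 579 × 314.16 × 8 × 1 = 1091.4 kN.
Bearing (16 mm plate, F_u = 450 MPa): end bolts L_c = 34 − 22/2 = 23, R_n = min(1.2×23×16×450, 2.4×20×16×450) = 198.72 kN/bolt; interior L_c = 77 − 22 = 55, R_n = 345.6 kN/bolt. φR_n = 0.75 × (2×198.72 + 6×345.6) = 1853.3 kN.
Block shear: shear path 2×[34+3×77] = 2×265 mm, A_gv = 8480, A_nv = 2×(265 − 3.5×24)×16 = 5792 mm²; tension across gage: (64 − 1×24)×16 = 640 mm². R_n = min(0.6×450×5792, 0.6×350×8480) + 1.0×450×640 = min(1563.8, 1780.8) + 288 = 1851.8 kN. φR_n = 0.75 × 1851.8 = 1388.9 kN.
Governing: min(1091.4, 1853.3, 1388.9) = 1091.4 kN → bolt shear.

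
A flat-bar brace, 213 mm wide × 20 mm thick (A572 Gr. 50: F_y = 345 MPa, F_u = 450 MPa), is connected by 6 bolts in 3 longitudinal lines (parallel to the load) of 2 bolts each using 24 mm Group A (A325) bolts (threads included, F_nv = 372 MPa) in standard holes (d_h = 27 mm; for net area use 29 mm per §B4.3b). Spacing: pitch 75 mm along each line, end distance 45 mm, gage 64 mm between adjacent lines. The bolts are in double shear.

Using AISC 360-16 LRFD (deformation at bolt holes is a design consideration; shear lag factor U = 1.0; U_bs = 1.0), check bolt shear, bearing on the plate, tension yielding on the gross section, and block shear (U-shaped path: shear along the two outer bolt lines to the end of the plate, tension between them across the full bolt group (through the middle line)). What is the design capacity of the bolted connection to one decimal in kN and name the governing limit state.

Bolt shear: A_b = π(24)²/4 = 452.39 mm². φR_n = 0.75 × 372 × 452.39 × 6 × 2 = 1514.6 kN.
Bearing (20 mm plate, F_u = 450 MPa): end bolts L_c = 45 − 27/2 = 31.5, R_n = min(1.2×31.5×20×450, 2.4×24×20×450) = 340.2 kN/bolt; interior L_c = 75 − 27 = 48, R_n = 518.4 kN/bolt. φR_n = 0.75 × (3×340.2 + 3×518.4) = 1931.9 kN.
Tension yield (gross): A_g = 213×20 = 4260 mm². φR_n = 0.90 × 345 × 4260 = 1322.7 kN.
Block shear: shear path 2×[45+1×75] = 2×120 mm, A_gv = 4800, A_nv = 2×(120 − 1.5×29)×20 = 3060 mm²; tension across gage: (128 − 2×29)×20 = 1400 mm². R_n = min(0.6×450×3060, 0.6×345×4800) + 1.0×450×1400 = min(826.2, 993.6) + 630 = 1456.2 kN. φR_n = 0.75 × 1456.2 = 1092.2 kN.
Governing: min(1514.6, 1931.9, 1322.7, 1092.2) = 1092.2 kN → block shear.

1092.2 kN (block shear governs)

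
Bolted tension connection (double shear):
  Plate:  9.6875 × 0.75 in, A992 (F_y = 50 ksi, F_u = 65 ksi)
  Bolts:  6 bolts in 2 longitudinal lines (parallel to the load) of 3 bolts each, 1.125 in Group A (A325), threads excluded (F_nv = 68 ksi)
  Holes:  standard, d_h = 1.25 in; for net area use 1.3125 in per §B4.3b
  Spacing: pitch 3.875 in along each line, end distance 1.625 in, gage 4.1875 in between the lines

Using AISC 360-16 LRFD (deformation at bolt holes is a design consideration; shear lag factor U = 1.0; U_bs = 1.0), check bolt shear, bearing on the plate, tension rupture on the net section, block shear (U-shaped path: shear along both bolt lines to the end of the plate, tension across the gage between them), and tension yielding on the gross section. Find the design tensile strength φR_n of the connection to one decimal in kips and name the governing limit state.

258.2 kips (net-section rupture governs)

Bolt shear: A_b = π(1.125)²/4 = 0.99402 in². φR_n = 0.75 × 68 × 0.99402 × 6 × 2 = 608.3 kips.
Bearing (0.75 in plate, F_u = 65 ksi): end bolts L_c = 1.625 − 1.25/2 = 1, R_n = min(1.2×1×0.75×65, 2.4×1.125×0.75×65) = 58.5 kips/bolt; interior L_c = 3.875 − 1.25 = 2.625, R_n = 131.63 kips/bolt. φR_n = 0.75 × (2×58.5 + 4×131.63) = 482.6 kips.
Tension rupture (net): A_n = (9.6875 − 2×1.3125)×0.75 = 5.2969 in² (U = 1.0, A_e = A_n). φR_n = 0.75 × 65 × 5.2969 = 258.2 kips.
Block shear: shear path 2×[1.625+2×3.875] = 2×9.375 in, A_gv = 14.063, A_nv = 2×(9.375 − 2.5×1.3125)×0.75 = 9.1406 in²; tension across gage: (4.1875 − 1×1.3125)×0.75 = 2.1563 in². R_n = min(0.6×65×9.1406, 0.6×50×14.063) + 1.0×65×2.1563 = min(356.48, 421.89) + 140.16 = 496.64 kips. φR_n = 0.75 × 496.64 = 372.5 kips.
Tension yield (gross): A_g = 9.6875×0.75 = 7.2656 in². φR_n = 0.90 × 50 × 7.2656 = 327.0 kips.
Governing: min(608.3, 482.6, 258.2, 372.5, 327.0) = 258.2 kips → net-section rupture.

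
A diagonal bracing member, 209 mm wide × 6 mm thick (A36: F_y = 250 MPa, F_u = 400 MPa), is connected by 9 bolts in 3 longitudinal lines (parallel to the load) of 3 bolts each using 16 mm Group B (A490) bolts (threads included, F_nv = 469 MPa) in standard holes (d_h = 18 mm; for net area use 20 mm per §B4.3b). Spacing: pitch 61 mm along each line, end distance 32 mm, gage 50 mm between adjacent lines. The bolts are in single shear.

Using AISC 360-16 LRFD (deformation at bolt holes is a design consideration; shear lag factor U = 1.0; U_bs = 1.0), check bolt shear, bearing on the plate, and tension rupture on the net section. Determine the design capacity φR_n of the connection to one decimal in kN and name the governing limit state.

Bolt shear: A_b = π(16)²/4 = 201.06 mm². φR_n = 0.75 × 469 × 201.06 × 9 × 1 = 636.5 kN.
Bearing (6 mm plate, F_u = 400 MPa): end bolts L_c = 32 − 18/2 = 23, R_n = min(1.2×23×6×400, 2.4×16×6×400) = 66.24 kN/bolt; interior L_c = 61 − 18 = 43, R_n = 92.16 kN/bolt. φR_n = 0.75 × (3×66.24 + 6×92.16) = 563.8 kN.
Tension rupture (net): A_n = (209 − 3×20)×6 = 894 mm² (U = 1.0, A_e = A_n). φR_n = 0.75 × 400 × 894 = 268.2 kN.
Governing: min(636.5, 563.8, 268.2) = 268.2 kN → net-section rupture.

268.2 kN (net-section rupture governs)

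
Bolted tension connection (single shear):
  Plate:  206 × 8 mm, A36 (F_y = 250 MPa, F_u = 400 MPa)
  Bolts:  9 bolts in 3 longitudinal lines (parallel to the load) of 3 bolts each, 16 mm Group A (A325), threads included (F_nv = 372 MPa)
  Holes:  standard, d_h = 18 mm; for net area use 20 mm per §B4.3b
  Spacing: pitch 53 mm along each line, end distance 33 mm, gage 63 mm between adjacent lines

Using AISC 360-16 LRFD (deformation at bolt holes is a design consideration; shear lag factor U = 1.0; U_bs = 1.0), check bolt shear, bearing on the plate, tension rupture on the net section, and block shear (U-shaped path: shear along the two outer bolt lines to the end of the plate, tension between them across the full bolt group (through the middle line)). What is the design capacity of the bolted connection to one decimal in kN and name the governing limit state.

Bolt shear: A_b = π(16)²/4 = 201.06 mm². φR_n = 0.75 × 372 × 201.06 × 9 × 1 = 504.9 kN.
Bearing (8 mm plate, F_u = 400 MPa): end bolts L_c = 33 − 18/2 = 24, R_n = min(1.2×24×8×400, 2.4×16×8×400) = 92.16 kN/bolt; interior L_c = 53 − 18 = 35, R_n = 122.88 kN/bolt. φR_n = 0.75 × (3×92.16 + 6×122.88) = 760.3 kN.
Tension rupture (net): A_n = (206 − 3×20)×8 = 1168 mm² (U = 1.0, A_e = A_n). φR_n = 0.75 × 400 × 1168 = 350.4 kN.
Block shear: shear path 2×[33+2×53] = 2×139 mm, A_gv = 2224, A_nv = 2×(139 − 2.5×20)×8 = 1424 mm²; tension across gage: (126 − 2×20)×8 = 688 mm². R_n = min(0.6×400×1424, 0.6×250×2224) + 1.0×400×688 = min(341.76, 333.6) + 275.2 = 608.8 kN. φR_n = 0.75 × 608.8 = 456.6 kN.
Governing: min(504.9, 760.3, 350.4, 456.6) = 350.4 kN → net-section rupture.

350.4 kN (net-section rupture governs)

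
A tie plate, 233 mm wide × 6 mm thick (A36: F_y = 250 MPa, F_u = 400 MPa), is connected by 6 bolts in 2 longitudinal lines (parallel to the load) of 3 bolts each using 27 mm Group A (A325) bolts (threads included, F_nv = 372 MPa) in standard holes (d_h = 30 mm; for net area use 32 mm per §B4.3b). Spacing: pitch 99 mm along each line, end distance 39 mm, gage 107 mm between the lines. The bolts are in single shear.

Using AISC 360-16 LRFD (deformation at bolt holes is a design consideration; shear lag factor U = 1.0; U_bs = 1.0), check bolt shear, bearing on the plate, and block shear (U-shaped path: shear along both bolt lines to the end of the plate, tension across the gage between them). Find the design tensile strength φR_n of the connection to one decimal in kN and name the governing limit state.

Bolt shear: A_b = π(27)²/4 = 572.56 mm². φR_n = 0.75 × 372 × 572.56 × 6 × 1 = 958.5 kN.
Bearing (6 mm plate, F_u = 400 MPa): end bolts L_c = 39 − 30/2 = 24, R_n = min(1.2×24×6×400, 2.4×27×6×400) = 69.12 kN/bolt; interior L_c = 99 − 30 = 69, R_n = 155.52 kN/bolt. φR_n = 0.75 × (2×69.12 + 4×155.52) = 570.2 kN.
Block shear: shear path 2×[39+2×99] = 2×237 mm, A_gv = 2844, A_nv = 2×(237 − 2.5×32)×6 = 1884 mm²; tension across gage: (107 − 1×32)×6 = 450 mm². R_n = min(0.6×400×1884, 0.6×250×2844) + 1.0×400×450 = min(452.16, 426.6) + 180 = 606.6 kN. φR_n = 0.75 × 606.6 = 455.0 kN.
Governing: min(958.5, 570.2, 455.0) = 455.0 kN → block shear.

455.0 kN (block shear governs)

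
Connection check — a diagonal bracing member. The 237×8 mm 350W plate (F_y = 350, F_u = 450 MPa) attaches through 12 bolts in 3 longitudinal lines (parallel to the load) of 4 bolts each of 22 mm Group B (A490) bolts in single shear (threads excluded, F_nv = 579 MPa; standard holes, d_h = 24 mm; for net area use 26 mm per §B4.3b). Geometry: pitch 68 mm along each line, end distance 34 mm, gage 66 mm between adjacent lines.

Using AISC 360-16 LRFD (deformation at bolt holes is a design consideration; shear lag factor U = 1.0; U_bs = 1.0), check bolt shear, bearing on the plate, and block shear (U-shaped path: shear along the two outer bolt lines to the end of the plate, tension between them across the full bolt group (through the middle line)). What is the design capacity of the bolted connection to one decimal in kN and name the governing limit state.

692.3 kN (block shear governs)

Bolt shear: A_b = π(22)²/4 = 380.13 mm². φR_n = 0.75 × 579 × 380.13 × 12 × 1 = 1980.9 kN.
Bearing (8 mm plate, F_u = 450 MPa): end bolts L_c = 34 − 24/2 = 22, R_n = min(1.2×22×8×450, 2.4×22×8×450) = 95.04 kN/bolt; interior L_c = 68 − 24 = 44, R_n = 190.08 kN/bolt. φR_n = 0.75 × (3×95.04 + 9×190.08) = 1496.9 kN.
Block shear: shear path 2×[34+3×68] = 2×238 mm, A_gv = 3808, A_nv = 2×(238 − 3.5×26)×8 = 2352 mm²; tension across gage: (132 − 2×26)×8 = 640 mm². R_n = min(0.6×450×2352, 0.6×350×3808) + 1.0×450×640 = min(635.04, 799.68) + 288 = 923.04 kN. φR_n = 0.75 × 923.04 = 692.3 kN.
Governing: min(1980.9, 1496.9, 692.3) = 692.3 kN → block shear.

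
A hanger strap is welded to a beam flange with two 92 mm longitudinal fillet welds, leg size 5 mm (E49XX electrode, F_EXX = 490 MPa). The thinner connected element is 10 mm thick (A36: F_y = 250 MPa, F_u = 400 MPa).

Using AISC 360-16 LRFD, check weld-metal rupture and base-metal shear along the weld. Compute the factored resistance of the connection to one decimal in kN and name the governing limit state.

143.4 kN (weld metal governs)

Weld metal: throat = 0.707×5 = 3.535 mm, L = 2×92 = 184 mm. φR_n = 0.75 × 0.6 × 490 × 3.535 × 184 = 143.4 kN.
Base metal shear (10 mm plate): yield φR_n = 1.0×0.6×250×10×184 = 276.0 kN; rupture φR_n = 0.75×0.6×400×10×184 = 331.2 kN; take 276.0 kN (yield).
Governing: min(143.4, 276.0) = 143.4 kN → weld metal.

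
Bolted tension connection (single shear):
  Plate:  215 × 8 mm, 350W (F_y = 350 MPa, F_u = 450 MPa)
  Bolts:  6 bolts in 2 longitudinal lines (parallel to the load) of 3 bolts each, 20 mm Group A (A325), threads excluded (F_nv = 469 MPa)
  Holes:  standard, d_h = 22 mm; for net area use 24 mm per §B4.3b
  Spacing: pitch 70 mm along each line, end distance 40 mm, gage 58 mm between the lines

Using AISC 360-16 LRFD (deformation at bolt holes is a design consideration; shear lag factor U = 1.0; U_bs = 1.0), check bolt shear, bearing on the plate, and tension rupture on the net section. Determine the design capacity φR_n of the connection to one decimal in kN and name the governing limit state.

450.9 kN (net-section rupture governs)

Bolt shear: A_b = π(20)²/4 = 314.16 mm². φR_n = 0.75 × 469 × 314.16 × 6 × 1 = 663.0 kN.
Bearing (8 mm plate, F_u = 450 MPa): end bolts L_c = 40 − 22/2 = 29, R_n = min(1.2×29×8×450, 2.4×20×8×450) = 125.28 kN/bolt; interior L_c = 70 − 22 = 48, R_n = 172.8 kN/bolt. φR_n = 0.75 × (2×125.28 + 4×172.8) = 706.3 kN.
Tension rupture (net): A_n = (215 − 2×24)×8 = 1336 mm² (U = 1.0, A_e = A_n). φR_n = 0.75 × 450 × 1336 = 450.9 kN.
Governing: min(663.0, 706.3, 450.9) = 450.9 kN → net-section rupture.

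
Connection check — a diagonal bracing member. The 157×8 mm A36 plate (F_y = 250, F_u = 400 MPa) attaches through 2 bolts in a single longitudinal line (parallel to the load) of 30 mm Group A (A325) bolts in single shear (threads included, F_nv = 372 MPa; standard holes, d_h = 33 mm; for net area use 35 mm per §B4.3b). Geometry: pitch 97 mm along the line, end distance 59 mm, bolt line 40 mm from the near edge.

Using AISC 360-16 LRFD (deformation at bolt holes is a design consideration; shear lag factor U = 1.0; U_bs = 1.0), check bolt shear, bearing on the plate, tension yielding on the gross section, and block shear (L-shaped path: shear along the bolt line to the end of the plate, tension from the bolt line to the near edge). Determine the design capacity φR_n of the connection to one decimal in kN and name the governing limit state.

194.4 kN (block shear governs)

Bolt shear: A_b = π(30)²/4 = 706.86 mm². φR_n = 0.75 × 372 × 706.86 × 2 × 1 = 394.4 kN.
Bearing (8 mm plate, F_u = 400 MPa): end bolts L_c = 59 − 33/2 = 42.5, R_n = min(1.2×42.5×8×400, 2.4×30×8×400) = 163.2 kN/bolt; interior L_c = 97 − 33 = 64, R_n = 230.4 kN/bolt. φR_n = 0.75 × (1×163.2 + 1×230.4) = 295.2 kN.
Tension yield (gross): A_g = 157×8 = 1256 mm². φR_n = 0.90 × 250 × 1256 = 282.6 kN.
Block shear: shear path 1×[59+1×97] = 1×156 mm, A_gv = 1248, A_nv = 1×(156 − 1.5×35)×8 = 828 mm²; tension to near edge: (40 − 0.5×35)×8 = 180 mm². R_n = min(0.6×400×828, 0.6×250×1248) + 1.0×400×180 = min(198.72, 187.2) + 72 = 259.2 kN. φR_n = 0.75 × 259.2 = 194.4 kN.
Governing: min(394.4, 295.2, 282.6, 194.4) = 194.4 kN → block shear.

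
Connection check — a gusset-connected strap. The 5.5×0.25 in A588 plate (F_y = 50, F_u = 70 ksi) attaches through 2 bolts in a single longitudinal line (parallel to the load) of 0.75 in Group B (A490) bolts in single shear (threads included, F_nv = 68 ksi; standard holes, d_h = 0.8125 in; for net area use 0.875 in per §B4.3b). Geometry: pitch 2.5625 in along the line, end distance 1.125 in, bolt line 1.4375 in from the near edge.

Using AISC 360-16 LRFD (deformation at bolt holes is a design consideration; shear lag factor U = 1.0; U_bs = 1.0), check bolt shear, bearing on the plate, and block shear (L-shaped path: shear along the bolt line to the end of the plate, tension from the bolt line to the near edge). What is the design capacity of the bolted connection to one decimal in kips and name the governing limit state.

Bolt shear: A_b = π(0.75)²/4 = 0.44179 in². φR_n = 0.75 × 68 × 0.44179 × 2 × 1 = 45.1 kips.
Bearing (0.25 in plate, F_u = 70 ksi): end bolts L_c = 1.125 − 0.8125/2 = 0.71875, R_n = min(1.2×0.71875×0.25×70, 2.4×0.75×0.25×70) = 15.094 kips/bolt; interior L_c = 2.5625 − 0.8125 = 1.75, R_n = 31.5 kips/bolt. φR_n = 0.75 × (1×15.094 + 1×31.5) = 34.9 kips.
Block shear: shear path 1×[1.125+1×2.5625] = 1×3.6875 in, A_gv = 0.92188, A_nv = 1×(3.6875 − 1.5×0.875)×0.25 = 0.59375 in²; tension to near edge: (1.4375 − 0.5×0.875)×0.25 = 0.25 in². R_n = min(0.6×70×0.59375, 0.6×50×0.92188) + 1.0×70×0.25 = min(24.938, 27.656) + 17.5 = 42.438 kips. φR_n = 0.75 × 42.438 = 31.8 kips.
Governing: min(45.1, 34.9, 31.8) = 31.8 kips → block shear.

31.8 kips (block shear governs)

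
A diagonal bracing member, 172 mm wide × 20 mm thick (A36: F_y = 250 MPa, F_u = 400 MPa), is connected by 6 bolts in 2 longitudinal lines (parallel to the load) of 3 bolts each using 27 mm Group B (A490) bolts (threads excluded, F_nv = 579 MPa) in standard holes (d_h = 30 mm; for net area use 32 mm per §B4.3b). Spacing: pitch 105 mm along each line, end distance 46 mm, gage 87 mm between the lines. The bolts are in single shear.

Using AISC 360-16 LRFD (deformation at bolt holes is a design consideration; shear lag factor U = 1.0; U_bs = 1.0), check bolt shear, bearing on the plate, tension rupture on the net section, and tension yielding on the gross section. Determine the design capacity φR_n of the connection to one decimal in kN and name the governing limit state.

648.0 kN (net-section rupture governs)

Bolt shear: A_b = π(27)²/4 = 572.56 mm². φR_n = 0.75 × 579 × 572.56 × 6 × 1 = 1491.8 kN.
Bearing (20 mm plate, F_u = 400 MPa): end bolts L_c = 46 − 30/2 = 31, R_n = min(1.2×31×20×400, 2.4×27×20×400) = 297.6 kN/bolt; interior L_c = 105 − 30 = 75, R_n = 518.4 kN/bolt. φR_n = 0.75 × (2×297.6 + 4×518.4) = 2001.6 kN.
Tension rupture (net): A_n = (172 − 2×32)×20 = 2160 mm² (U = 1.0, A_e = A_n). φR_n = 0.75 × 400 × 2160 = 648.0 kN.
Tension yield (gross): A_g = 172×20 = 3440 mm². φR_n = 0.90 × 250 × 3440 = 774.0 kN.
Governing: min(1491.8, 2001.6, 648.0, 774.0) = 648.0 kN → net-section rupture.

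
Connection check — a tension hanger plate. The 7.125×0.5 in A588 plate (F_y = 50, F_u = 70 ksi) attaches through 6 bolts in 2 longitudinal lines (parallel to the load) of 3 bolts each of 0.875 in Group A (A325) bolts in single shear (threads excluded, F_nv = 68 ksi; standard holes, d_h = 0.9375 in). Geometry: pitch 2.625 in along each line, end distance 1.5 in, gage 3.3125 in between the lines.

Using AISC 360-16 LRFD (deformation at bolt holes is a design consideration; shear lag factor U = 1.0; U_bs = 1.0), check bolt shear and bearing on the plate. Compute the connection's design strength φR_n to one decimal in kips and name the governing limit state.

Bolt shear: A_b = π(0.875)²/4 = 0.60132 in². φR_n = 0.75 × 68 × 0.60132 × 6 × 1 = 184.0 kips.
Bearing (0.5 in plate, F_u = 70 ksi): end bolts L_c = 1.5 − 0.9375/2 = 1.03125, R_n = min(1.2×1.03125×0.5×70, 2.4×0.875×0.5×70) = 43.313 kips/bolt; interior L_c = 2.625 − 0.9375 = 1.6875, R_n = 70.875 kips/bolt. φR_n = 0.75 × (2×43.313 + 4×70.875) = 277.6 kips.
Governing: min(184.0, 277.6) = 184.0 kips → bolt shear.

184.0 kips (bolt shear governs)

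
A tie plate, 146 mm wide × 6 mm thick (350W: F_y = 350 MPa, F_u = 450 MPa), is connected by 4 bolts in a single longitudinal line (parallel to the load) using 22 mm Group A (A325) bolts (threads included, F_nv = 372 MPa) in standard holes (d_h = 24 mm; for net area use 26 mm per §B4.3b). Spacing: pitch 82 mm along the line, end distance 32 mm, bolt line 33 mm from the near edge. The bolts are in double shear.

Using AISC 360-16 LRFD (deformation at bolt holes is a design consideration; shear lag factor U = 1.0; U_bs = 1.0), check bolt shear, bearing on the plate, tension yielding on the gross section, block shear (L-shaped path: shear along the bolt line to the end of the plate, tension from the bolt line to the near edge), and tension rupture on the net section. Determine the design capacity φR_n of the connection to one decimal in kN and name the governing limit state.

Bolt shear: A_b = π(22)²/4 = 380.13 mm². φR_n = 0.75 × 372 × 380.13 × 4 × 2 = 848.5 kN.
Bearing (6 mm plate, F_u = 450 MPa): end bolts L_c = 32 − 24/2 = 20, R_n = min(1.2×20×6×450, 2.4×22×6×450) = 64.8 kN/bolt; interior L_c = 82 − 24 = 58, R_n = 142.56 kN/bolt. φR_n = 0.75 × (1×64.8 + 3×142.56) = 369.4 kN.
Tension yield (gross): A_g = 146×6 = 876 mm². φR_n = 0.90 × 350 × 876 = 275.9 kN.
Block shear: shear path 1×[32+3×82] = 1×278 mm, A_gv = 1668, A_nv = 1×(278 − 3.5×26)×6 = 1122 mm²; tension to near edge: (33 − 0.5×26)×6 = 120 mm². R_n = min(0.6×450×1122, 0.6×350×1668) + 1.0×450×120 = min(302.94, 350.28) + 54 = 356.94 kN. φR_n = 0.75 × 356.94 = 267.7 kN.
Tension rupture (net): A_n = (146 − 1×26)×6 = 720 mm² (U = 1.0, A_e = A_n). φR_n = 0.75 × 450 × 720 = 243.0 kN.
Governing: min(848.5, 369.4, 275.9, 267.7, 243.0) = 243.0 kN → net-section rupture.

243.0 kN (net-section rupture governs)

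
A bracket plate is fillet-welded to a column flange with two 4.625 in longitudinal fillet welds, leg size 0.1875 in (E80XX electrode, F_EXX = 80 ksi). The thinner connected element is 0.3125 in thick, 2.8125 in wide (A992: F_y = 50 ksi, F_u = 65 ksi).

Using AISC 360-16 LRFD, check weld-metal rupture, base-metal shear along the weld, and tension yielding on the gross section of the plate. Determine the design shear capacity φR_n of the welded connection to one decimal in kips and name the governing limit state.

Weld metal: throat = 0.707×0.1875 = 0.13256 in, L = 2×4.625 = 9.25 in. φR_n = 0.75 × 0.6 × 80 × 0.13256 × 9.25 = 44.1 kips.
Base metal shear (0.3125 in plate): yield φR_n = 1.0×0.6×50×0.3125×9.25 = 86.7 kips; rupture φR_n = 0.75×0.6×65×0.3125×9.25 = 84.6 kips; take 84.6 kips (rupture).
Tension yield (gross): A_g = 2.8125×0.3125 = 0.87891 in². φR_n = 0.90 × 50 × 0.87891 = 39.6 kips.
Governing: min(44.1, 84.6, 39.6) = 39.6 kips → gross-section yield.

39.6 kips (gross-section yield governs)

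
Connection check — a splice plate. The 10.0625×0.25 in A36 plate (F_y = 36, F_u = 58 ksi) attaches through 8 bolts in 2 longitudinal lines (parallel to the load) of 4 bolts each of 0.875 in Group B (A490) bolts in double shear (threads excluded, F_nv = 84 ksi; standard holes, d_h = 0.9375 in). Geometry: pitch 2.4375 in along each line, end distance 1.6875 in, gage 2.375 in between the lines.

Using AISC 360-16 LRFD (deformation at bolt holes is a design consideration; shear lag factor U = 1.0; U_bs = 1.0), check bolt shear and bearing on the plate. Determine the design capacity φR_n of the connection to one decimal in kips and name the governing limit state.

Bolt shear: A_b = π(0.875)²/4 = 0.60132 in². φR_n = 0.75 × 84 × 0.60132 × 8 × 2 = 606.1 kips.
Bearing (0.25 in plate, F_u = 58 ksi): end bolts L_c = 1.6875 − 0.9375/2 = 1.21875, R_n = min(1.2×1.21875×0.25×58, 2.4×0.875×0.25×58) = 21.206 kips/bolt; interior L_c = 2.4375 − 0.9375 = 1.5, R_n = 26.1 kips/bolt. φR_n = 0.75 × (2×21.206 + 6×26.1) = 149.3 kips.
Governing: min(606.1, 149.3) = 149.3 kips → bearing.

149.3 kips (bearing governs)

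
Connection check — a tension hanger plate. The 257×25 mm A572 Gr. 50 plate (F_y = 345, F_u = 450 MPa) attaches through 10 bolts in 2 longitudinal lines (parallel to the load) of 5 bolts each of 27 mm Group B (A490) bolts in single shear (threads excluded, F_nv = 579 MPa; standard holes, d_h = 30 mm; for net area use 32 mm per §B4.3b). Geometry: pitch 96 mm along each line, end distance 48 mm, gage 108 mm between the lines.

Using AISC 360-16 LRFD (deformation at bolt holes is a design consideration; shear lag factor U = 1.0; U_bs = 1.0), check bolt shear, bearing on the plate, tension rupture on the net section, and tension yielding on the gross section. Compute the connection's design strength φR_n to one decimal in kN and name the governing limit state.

1628.4 kN (net-section rupture governs)

Bolt shear: A_b = π(27)²/4 = 572.56 mm². φR_n = 0.75 × 579 × 572.56 × 10 × 1 = 2486.3 kN.
Bearing (25 mm plate, F_u = 450 MPa): end bolts L_c = 48 − 30/2 = 33, R_n = min(1.2×33×25×450, 2.4×27×25×450) = 445.5 kN/bolt; interior L_c = 96 − 30 = 66, R_n = 729 kN/bolt. φR_n = 0.75 × (2×445.5 + 8×729) = 5042.3 kN.
Tension rupture (net): A_n = (257 − 2×32)×25 = 4825 mm² (U = 1.0, A_e = A_n). φR_n = 0.75 × 450 × 4825 = 1628.4 kN.
Tension yield (gross): A_g = 257×25 = 6425 mm². φR_n = 0.90 × 345 × 6425 = 1995.0 kN.
Governing: min(2486.3, 5042.3, 1628.4, 1995.0) = 1628.4 kN → net-section rupture.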